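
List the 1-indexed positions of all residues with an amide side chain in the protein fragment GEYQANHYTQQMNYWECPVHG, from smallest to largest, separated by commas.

4, 6, 10, 11, 13

Asparagine (N) and glutamine (Q) have uncharged amide side chains.
Matching residues: Q4, N6, Q10, Q11, N13.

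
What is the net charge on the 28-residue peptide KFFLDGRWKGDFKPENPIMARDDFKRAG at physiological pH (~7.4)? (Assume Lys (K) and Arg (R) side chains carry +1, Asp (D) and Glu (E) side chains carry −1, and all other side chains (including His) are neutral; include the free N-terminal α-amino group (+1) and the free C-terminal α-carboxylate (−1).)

+2

Positive (K, R): K1, R7, K9, K13, R21, K25, R26 → +7.
Negative (D, E): D5, D11, E15, D22, D23 → −5.
The N-terminus (+1) and C-terminus (−1) cancel.
Net charge = (+7) + (−5) = +2.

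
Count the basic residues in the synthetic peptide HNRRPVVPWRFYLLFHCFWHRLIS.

7

K, R, and H are the three residues with basic side chains (ε-amine, guanidinium, and imidazole respectively).
Matching residues: H1, R3, R4, R10, H16, H20, R21.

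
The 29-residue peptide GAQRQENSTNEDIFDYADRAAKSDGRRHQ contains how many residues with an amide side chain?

5

Asparagine (N) and glutamine (Q) have uncharged amide side chains.
Matching residues: Q3, Q5, N7, N10, Q29.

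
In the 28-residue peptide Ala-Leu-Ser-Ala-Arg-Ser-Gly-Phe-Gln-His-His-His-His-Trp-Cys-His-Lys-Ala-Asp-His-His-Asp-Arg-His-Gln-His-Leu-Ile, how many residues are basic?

K, R, and H are the three residues with basic side chains (ε-amine, guanidinium, and imidazole respectively).
Matching residues: Arg5, His10, His11, His12, His13, His16, Lys17, His20, His21, Arg23, His24, His26.

12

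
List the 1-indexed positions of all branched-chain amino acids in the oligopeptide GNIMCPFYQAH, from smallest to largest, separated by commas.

The BCAAs are Val, Leu, and Ile — aliphatic side chains with a branch point.
Matching residues: I3.

3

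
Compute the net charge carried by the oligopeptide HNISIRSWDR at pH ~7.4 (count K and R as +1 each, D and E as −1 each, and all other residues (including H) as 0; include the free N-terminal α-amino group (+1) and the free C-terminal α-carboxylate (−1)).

Positive (K, R): R6, R10 → +2.
Negative (D, E): D9 → −1.
The N-terminus (+1) and C-terminus (−1) cancel.
Net charge = (+2) + (−1) = +1.

+1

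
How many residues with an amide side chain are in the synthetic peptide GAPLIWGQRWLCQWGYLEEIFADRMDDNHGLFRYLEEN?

Only N (asparagine) and Q (glutamine) carry a side-chain carboxamide.
Matching residues: Q8, Q13, N28, N38.

4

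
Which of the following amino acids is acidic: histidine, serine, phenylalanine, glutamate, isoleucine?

Only D (aspartate) and E (glutamate) carry a side-chain carboxylic acid.
Of the listed options, only glutamate belongs to this group.

glutamate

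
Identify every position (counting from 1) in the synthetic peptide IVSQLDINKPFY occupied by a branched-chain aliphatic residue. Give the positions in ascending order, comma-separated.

V, L, and I make up the branched-chain aliphatic group.
Matching residues: I1, V2, L5, I7.

1, 2, 5, 7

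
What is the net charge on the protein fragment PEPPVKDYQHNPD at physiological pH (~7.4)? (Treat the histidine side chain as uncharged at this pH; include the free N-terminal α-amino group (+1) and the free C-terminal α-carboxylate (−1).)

-2

Near pH 7.4, K and R contribute +1 each, D and E contribute −1 each, and every other side chain (His included, as stated) is uncharged.
Positive (K, R): K6 → +1.
Negative (D, E): E2, D7, D13 → −3.
The N-terminus (+1) and C-terminus (−1) cancel.
Net charge = (+1) + (−3) = −2.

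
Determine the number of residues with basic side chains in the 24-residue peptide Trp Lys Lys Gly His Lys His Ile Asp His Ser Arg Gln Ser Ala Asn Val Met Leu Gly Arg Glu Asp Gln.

8

Lysine (K), arginine (R), and histidine (H) have basic, nitrogen-containing side chains.
Matching residues: Lys2, Lys3, His5, Lys6, His7, His10, Arg12, Arg21.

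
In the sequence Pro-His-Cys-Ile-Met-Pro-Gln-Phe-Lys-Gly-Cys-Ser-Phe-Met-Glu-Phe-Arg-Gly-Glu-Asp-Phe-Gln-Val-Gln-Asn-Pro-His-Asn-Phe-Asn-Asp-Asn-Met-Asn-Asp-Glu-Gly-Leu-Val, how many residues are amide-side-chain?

8

The amide-side-chain residues are Asn (N) and Gln (Q).
Matching residues: Gln7, Gln22, Gln24, Asn25, Asn28, Asn30, Asn32, Asn34.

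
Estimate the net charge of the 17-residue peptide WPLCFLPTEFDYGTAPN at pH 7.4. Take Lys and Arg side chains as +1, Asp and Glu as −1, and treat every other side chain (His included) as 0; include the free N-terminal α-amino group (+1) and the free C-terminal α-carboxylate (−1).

Positive (K, R): none → +0.
Negative (D, E): E9, D11 → −2.
The N-terminus (+1) and C-terminus (−1) cancel.
Net charge = (+0) + (−2) = −2.

-2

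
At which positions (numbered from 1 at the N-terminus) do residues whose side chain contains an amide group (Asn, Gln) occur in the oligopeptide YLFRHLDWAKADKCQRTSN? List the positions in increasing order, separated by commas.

Matching residues: Q15, N19.

15, 19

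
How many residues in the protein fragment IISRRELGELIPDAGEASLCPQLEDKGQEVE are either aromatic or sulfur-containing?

Aromatic: F, W, Y. Sulfur-containing: C, M.
Aromatic residues here: none (0).
Sulfur-containing residues here: C20 (1).
The two groups share no amino acid, so total = 0 + 1 = 1.

1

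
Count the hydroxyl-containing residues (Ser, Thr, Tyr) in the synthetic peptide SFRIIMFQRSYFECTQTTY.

7

Matching residues: S1, S10, Y11, T15, T17, T18, Y19.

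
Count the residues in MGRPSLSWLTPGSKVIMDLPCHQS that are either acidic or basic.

4

Acidic: D, E. Basic: H, K, R.
Acidic residues here: D18 (1).
Basic residues here: R3, K14, H22 (3).
The two groups share no amino acid, so total = 1 + 3 = 4.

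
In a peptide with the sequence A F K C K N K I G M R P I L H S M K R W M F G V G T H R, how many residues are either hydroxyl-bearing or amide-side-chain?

Hydroxyl-bearing: S, T, Y. Amide-side-chain: N, Q.
Hydroxyl-bearing residues here: S16, T26 (2).
Amide-side-chain residues here: N6 (1).
The two groups share no amino acid, so total = 2 + 1 = 3.

3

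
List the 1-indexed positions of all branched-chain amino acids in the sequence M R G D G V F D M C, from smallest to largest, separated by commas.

6

V, L, and I make up the branched-chain aliphatic group.
Matching residues: V6.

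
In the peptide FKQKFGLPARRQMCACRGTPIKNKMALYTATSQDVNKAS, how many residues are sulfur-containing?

Only Cys (C) and Met (M) have a sulfur atom in the side chain.
Matching residues: M13, C14, C16, M25.

4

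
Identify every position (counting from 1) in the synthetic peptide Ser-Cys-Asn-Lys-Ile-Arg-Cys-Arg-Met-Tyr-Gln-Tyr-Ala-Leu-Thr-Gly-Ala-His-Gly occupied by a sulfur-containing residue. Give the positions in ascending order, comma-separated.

2, 7, 9

Only Cys (C) and Met (M) have a sulfur atom in the side chain.
Matching residues: Cys2, Cys7, Met9.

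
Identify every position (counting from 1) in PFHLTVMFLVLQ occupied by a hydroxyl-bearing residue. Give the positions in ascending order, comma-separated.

5

The –OH-bearing residues are Ser, Thr (aliphatic alcohols), and Tyr (phenol).
Matching residues: T5.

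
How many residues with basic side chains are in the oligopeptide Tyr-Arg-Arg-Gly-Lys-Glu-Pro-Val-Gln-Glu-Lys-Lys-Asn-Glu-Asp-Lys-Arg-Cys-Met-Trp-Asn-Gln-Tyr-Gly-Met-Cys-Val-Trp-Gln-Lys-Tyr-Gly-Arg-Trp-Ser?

K, R, and H are the three residues with basic side chains (ε-amine, guanidinium, and imidazole respectively).
Matching residues: Arg2, Arg3, Lys5, Lys11, Lys12, Lys16, Arg17, Lys30, Arg33.

9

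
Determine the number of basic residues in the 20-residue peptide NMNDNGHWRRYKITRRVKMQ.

7

Lysine (K), arginine (R), and histidine (H) have basic, nitrogen-containing side chains.
Matching residues: H7, R9, R10, K12, R15, R16, K18.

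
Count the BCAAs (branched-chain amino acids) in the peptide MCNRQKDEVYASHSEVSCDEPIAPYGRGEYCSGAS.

The BCAAs are Val, Leu, and Ile — aliphatic side chains with a branch point.
Matching residues: V9, V16, I22.

3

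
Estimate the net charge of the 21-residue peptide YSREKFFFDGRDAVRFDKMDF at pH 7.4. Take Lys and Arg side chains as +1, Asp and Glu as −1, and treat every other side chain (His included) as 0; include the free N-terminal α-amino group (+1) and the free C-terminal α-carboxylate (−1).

Positive (K, R): R3, K5, R11, R15, K18 → +5.
Negative (D, E): E4, D9, D12, D17, D20 → −5.
The N-terminus (+1) and C-terminus (−1) cancel.
Net charge = (+5) + (−5) = 0.

0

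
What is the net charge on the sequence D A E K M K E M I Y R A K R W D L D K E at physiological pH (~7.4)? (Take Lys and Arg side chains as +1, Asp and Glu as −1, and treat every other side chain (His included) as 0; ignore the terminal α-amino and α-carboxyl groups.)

Positive (K, R): K4, K6, R11, K13, R14, K19 → +6.
Negative (D, E): D1, E3, E7, D16, D18, E20 → −6.
Net charge = (+6) + (−6) = 0.

0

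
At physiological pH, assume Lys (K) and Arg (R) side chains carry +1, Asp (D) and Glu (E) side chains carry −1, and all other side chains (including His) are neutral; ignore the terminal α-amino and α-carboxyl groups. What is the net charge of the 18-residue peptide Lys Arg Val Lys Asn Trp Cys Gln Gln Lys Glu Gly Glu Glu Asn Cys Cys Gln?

Positive (K, R): Lys1, Arg2, Lys4, Lys10 → +4.
Negative (D, E): Glu11, Glu13, Glu14 → −3.
Net charge = (+4) + (−3) = +1.

+1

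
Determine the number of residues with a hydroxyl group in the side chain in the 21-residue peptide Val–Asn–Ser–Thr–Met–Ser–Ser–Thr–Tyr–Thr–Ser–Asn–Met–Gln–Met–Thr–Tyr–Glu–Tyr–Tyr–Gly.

Serine (S), threonine (T), and tyrosine (Y) each carry a hydroxyl group on the side chain.
Matching residues: Ser3, Thr4, Ser6, Ser7, Thr8, Tyr9, Thr10, Ser11, Thr16, Tyr17, Tyr19, Tyr20.

12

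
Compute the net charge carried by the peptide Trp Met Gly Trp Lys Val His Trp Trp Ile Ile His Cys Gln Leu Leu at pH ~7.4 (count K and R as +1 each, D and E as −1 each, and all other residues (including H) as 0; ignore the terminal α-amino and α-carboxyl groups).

Positive (K, R): Lys5 → +1.
Negative (D, E): none → −0.
Net charge = (+1) + (−0) = +1.

+1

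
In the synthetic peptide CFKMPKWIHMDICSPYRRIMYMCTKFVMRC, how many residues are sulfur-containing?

9

The sulfur-bearing residues are cysteine (–SH) and methionine (–S–CH₃).
Matching residues: C1, M4, M10, C13, M20, M22, C23, M28, C30.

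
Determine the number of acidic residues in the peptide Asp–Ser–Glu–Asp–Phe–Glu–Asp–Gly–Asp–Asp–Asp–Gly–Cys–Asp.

9

Only D (aspartate) and E (glutamate) carry a side-chain carboxylic acid.
Matching residues: Asp1, Glu3, Asp4, Glu6, Asp7, Asp9, Asp10, Asp11, Asp14.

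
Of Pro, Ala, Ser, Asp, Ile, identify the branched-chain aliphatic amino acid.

Ile

Valine (V), leucine (L), and isoleucine (I) are the branched-chain amino acids.
Of the listed options, only Ile belongs to this group.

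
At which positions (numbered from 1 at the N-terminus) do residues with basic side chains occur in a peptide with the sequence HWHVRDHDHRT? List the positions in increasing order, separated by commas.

Lysine (K), arginine (R), and histidine (H) have basic, nitrogen-containing side chains.
Matching residues: H1, H3, R5, H7, H9, R10.

1, 3, 5, 7, 9, 10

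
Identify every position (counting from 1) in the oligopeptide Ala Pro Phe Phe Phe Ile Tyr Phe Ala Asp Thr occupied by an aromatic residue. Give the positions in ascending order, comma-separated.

3, 4, 5, 7, 8

The aromatic amino acids are Phe (F, benzyl), Trp (W, indole), and Tyr (Y, phenol).
Matching residues: Phe3, Phe4, Phe5, Tyr7, Phe8.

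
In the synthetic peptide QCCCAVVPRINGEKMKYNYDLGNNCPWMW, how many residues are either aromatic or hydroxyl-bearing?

Aromatic: F, W, Y. Hydroxyl-bearing: S, T, Y.
Aromatic residues here: Y17, Y19, W27, W29 (4).
Hydroxyl-bearing residues here: Y17, Y19 (2).
Y is in both groups, so the 2 Y residues must not be double-counted.
Total = 4 + 2 − 2 = 4.

4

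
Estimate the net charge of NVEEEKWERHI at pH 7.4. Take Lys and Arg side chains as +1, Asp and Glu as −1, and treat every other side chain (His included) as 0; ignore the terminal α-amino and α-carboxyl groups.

Positive (K, R): K6, R9 → +2.
Negative (D, E): E3, E4, E5, E8 → −4.
Net charge = (+2) + (−4) = −2.

-2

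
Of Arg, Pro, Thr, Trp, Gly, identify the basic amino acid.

Lysine (K), arginine (R), and histidine (H) have basic, nitrogen-containing side chains.
Of the listed options, only Arg belongs to this group.

Arg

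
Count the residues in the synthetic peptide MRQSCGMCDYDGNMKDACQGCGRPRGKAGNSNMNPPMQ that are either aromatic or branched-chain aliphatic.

Aromatic: F, W, Y. Branched-chain aliphatic: I, L, V.
Aromatic residues here: Y10 (1).
Branched-chain aliphatic residues here: none (0).
The two groups share no amino acid, so total = 1 + 0 = 1.

1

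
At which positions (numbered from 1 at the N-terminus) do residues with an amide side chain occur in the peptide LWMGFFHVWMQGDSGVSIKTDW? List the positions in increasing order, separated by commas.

Asparagine (N) and glutamine (Q) have uncharged amide side chains.
Matching residues: Q11.

11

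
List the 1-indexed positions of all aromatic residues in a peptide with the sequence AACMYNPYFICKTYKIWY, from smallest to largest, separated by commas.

5, 8, 9, 14, 17, 18

The aromatic amino acids are Phe (F, benzyl), Trp (W, indole), and Tyr (Y, phenol).
Matching residues: Y5, Y8, F9, Y14, W17, Y18.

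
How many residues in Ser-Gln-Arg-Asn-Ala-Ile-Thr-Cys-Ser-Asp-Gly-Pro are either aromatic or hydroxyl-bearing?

Aromatic: F, W, Y. Hydroxyl-bearing: S, T, Y.
Aromatic residues here: none (0).
Hydroxyl-bearing residues here: Ser1, Thr7, Ser9 (3).
(Y belongs to both groups, but none appear in this sequence.) Total = 0 + 3 = 3.

3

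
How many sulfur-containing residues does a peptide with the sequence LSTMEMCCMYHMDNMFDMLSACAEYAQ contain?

9

The sulfur-bearing residues are cysteine (–SH) and methionine (–S–CH₃).
Matching residues: M4, M6, C7, C8, M9, M12, M15, M18, C22.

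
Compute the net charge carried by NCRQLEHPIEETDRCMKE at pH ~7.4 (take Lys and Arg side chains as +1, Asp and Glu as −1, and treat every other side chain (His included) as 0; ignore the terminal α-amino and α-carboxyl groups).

Positive (K, R): R3, R14, K17 → +3.
Negative (D, E): E6, E10, E11, D13, E18 → −5.
Net charge = (+3) + (−5) = −2.

-2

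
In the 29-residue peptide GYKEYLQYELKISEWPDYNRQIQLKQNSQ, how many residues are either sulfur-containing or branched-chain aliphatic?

Sulfur-containing: C, M. Branched-chain aliphatic: I, L, V.
Sulfur-containing residues here: none (0).
Branched-chain aliphatic residues here: L6, L10, I12, I22, L24 (5).
The two groups share no amino acid, so total = 0 + 5 = 5.

5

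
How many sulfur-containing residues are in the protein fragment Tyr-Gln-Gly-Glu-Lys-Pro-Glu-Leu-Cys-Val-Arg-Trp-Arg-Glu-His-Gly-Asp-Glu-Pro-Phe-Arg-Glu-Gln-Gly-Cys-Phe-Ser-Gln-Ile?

Only Cys (C) and Met (M) have a sulfur atom in the side chain.
Matching residues: Cys9, Cys25.

2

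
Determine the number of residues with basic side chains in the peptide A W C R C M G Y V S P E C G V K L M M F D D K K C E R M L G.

5

Lysine (K), arginine (R), and histidine (H) have basic, nitrogen-containing side chains.
Matching residues: R4, K16, K23, K24, R27.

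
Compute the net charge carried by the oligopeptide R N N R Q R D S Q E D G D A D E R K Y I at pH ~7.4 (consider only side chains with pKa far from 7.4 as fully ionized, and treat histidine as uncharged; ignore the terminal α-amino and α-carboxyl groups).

-1

At pH ~7.4 the Lys and Arg side chains are protonated (+1), the Asp and Glu side chains are deprotonated (−1), and with His taken as neutral all other side chains carry no charge.
Positive (K, R): R1, R4, R6, R17, K18 → +5.
Negative (D, E): D7, E10, D11, D13, D15, E16 → −6.
Net charge = (+5) + (−6) = −1.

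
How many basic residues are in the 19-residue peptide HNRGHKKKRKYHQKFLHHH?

K, R, and H are the three residues with basic side chains (ε-amine, guanidinium, and imidazole respectively).
Matching residues: H1, R3, H5, K6, K7, K8, R9, K10, H12, K14, H17, H18, H19.

13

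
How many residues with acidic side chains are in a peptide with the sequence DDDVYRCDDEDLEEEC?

10

The acidic residues are Asp (D) and Glu (E), whose side chains end in a carboxylate group.
Matching residues: D1, D2, D3, D8, D9, E10, D11, E13, E14, E15.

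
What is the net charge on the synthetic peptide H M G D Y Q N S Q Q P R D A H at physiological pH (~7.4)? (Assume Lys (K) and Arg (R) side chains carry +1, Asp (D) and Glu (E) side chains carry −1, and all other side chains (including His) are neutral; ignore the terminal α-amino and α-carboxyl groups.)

Positive (K, R): R12 → +1.
Negative (D, E): D4, D13 → −2.
Net charge = (+1) + (−2) = −1.

-1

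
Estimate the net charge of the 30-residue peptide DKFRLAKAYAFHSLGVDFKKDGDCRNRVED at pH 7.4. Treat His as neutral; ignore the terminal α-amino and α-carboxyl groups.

At pH ~7.4 the Lys and Arg side chains are protonated (+1), the Asp and Glu side chains are deprotonated (−1), and with His taken as neutral all other side chains carry no charge.
Positive (K, R): K2, R4, K7, K19, K20, R25, R27 → +7.
Negative (D, E): D1, D17, D21, D23, E29, D30 → −6.
Net charge = (+7) + (−6) = +1.

+1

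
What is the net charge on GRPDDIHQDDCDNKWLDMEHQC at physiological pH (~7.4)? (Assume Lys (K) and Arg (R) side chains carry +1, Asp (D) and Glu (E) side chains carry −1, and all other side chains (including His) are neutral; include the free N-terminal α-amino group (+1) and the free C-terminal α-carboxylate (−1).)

-5

Positive (K, R): R2, K14 → +2.
Negative (D, E): D4, D5, D9, D10, D12, D17, E19 → −7.
The N-terminus (+1) and C-terminus (−1) cancel.
Net charge = (+2) + (−7) = −5.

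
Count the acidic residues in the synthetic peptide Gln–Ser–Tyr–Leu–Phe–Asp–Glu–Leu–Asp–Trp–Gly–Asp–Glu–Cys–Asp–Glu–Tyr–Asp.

The acidic residues are Asp (D) and Glu (E), whose side chains end in a carboxylate group.
Matching residues: Asp6, Glu7, Asp9, Asp12, Glu13, Asp15, Glu16, Asp18.

8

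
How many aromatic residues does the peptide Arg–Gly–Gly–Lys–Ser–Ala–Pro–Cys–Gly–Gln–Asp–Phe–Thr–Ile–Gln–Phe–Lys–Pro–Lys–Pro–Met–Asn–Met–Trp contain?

3

Phenylalanine (F), tryptophan (W), and tyrosine (Y) have aromatic ring side chains.
Matching residues: Phe12, Phe16, Trp24.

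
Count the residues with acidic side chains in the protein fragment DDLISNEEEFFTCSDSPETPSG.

Only D (aspartate) and E (glutamate) carry a side-chain carboxylic acid.
Matching residues: D1, D2, E7, E8, E9, D15, E18.

7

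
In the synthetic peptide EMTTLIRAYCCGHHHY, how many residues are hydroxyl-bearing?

4

The –OH-bearing residues are Ser, Thr (aliphatic alcohols), and Tyr (phenol).
Matching residues: T3, T4, Y9, Y16.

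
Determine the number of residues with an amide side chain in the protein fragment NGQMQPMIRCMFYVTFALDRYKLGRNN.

5

The amide-side-chain residues are Asn (N) and Gln (Q).
Matching residues: N1, Q3, Q5, N26, N27.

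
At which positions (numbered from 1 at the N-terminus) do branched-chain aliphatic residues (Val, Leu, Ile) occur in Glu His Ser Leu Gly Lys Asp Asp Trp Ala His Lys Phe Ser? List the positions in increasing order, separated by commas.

Matching residues: Leu4.

4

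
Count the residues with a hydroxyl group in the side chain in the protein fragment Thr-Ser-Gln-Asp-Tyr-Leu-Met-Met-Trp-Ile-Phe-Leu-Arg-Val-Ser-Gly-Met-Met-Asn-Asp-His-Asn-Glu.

4

The –OH-bearing residues are Ser, Thr (aliphatic alcohols), and Tyr (phenol).
Matching residues: Thr1, Ser2, Tyr5, Ser15.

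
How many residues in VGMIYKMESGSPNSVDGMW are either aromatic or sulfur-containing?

5

Aromatic: F, W, Y. Sulfur-containing: C, M.
Aromatic residues here: Y5, W19 (2).
Sulfur-containing residues here: M3, M7, M18 (3).
The two groups share no amino acid, so total = 2 + 3 = 5.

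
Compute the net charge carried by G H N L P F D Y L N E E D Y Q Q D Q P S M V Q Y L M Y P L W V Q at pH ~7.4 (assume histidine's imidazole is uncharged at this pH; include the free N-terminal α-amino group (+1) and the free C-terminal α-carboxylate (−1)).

-5

The side chains ionized at physiological pH are Lys/Arg (+1) and Asp/Glu (−1); with His treated as neutral, nothing else contributes.
Positive (K, R): none → +0.
Negative (D, E): D7, E11, E12, D13, D17 → −5.
The N-terminus (+1) and C-terminus (−1) cancel.
Net charge = (+0) + (−5) = −5.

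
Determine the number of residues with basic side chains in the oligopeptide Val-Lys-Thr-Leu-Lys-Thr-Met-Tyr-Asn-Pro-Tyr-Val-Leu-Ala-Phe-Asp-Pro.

Lysine (K), arginine (R), and histidine (H) have basic, nitrogen-containing side chains.
Matching residues: Lys2, Lys5.

2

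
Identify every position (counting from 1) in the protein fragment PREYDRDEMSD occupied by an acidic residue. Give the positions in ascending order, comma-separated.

Only D (aspartate) and E (glutamate) carry a side-chain carboxylic acid.
Matching residues: E3, D5, D7, E8, D11.

3, 5, 7, 8, 11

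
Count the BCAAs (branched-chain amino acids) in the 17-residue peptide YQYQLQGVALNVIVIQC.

7

V, L, and I make up the branched-chain aliphatic group.
Matching residues: L5, V8, L10, V12, I13, V14, I15.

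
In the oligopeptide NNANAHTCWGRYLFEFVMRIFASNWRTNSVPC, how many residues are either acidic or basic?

5

Acidic: D, E. Basic: H, K, R.
Acidic residues here: E15 (1).
Basic residues here: H6, R11, R19, R26 (4).
The two groups share no amino acid, so total = 1 + 4 = 5.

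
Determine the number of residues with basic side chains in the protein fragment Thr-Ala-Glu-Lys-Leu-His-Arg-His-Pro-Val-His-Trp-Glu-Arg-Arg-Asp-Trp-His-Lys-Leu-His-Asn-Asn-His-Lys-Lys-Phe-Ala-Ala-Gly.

The basic amino acids are Lys (K), Arg (R), and His (H).
Matching residues: Lys4, His6, Arg7, His8, His11, Arg14, Arg15, His18, Lys19, His21, His24, Lys25, Lys26.

13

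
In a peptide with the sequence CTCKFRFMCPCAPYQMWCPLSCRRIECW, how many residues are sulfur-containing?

9

Only Cys (C) and Met (M) have a sulfur atom in the side chain.
Matching residues: C1, C3, M8, C9, C11, M16, C18, C22, C27.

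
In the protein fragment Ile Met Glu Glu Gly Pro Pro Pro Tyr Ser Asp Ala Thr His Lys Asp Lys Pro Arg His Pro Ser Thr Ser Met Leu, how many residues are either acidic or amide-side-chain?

Acidic: D, E. Amide-side-chain: N, Q.
Acidic residues here: Glu3, Glu4, Asp11, Asp16 (4).
Amide-side-chain residues here: none (0).
The two groups share no amino acid, so total = 4 + 0 = 4.

4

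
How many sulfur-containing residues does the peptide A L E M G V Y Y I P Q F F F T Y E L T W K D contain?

The sulfur-bearing residues are cysteine (–SH) and methionine (–S–CH₃).
Matching residues: M4.

1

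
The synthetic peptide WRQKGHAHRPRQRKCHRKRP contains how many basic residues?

12

The basic amino acids are Lys (K), Arg (R), and His (H).
Matching residues: R2, K4, H6, H8, R9, R11, R13, K14, H16, R17, K18, R19.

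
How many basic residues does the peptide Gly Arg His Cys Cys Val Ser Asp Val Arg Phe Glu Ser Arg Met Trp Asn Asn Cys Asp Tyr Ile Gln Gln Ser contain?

4

K, R, and H are the three residues with basic side chains (ε-amine, guanidinium, and imidazole respectively).
Matching residues: Arg2, His3, Arg10, Arg14.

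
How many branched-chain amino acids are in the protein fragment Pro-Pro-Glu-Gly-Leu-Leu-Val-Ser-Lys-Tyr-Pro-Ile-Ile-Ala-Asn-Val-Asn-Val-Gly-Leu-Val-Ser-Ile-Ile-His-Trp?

The BCAAs are Val, Leu, and Ile — aliphatic side chains with a branch point.
Matching residues: Leu5, Leu6, Val7, Ile12, Ile13, Val16, Val18, Leu20, Val21, Ile23, Ile24.

11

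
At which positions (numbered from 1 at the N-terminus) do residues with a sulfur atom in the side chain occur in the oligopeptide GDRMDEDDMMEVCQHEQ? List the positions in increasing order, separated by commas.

4, 9, 10, 13

Only Cys (C) and Met (M) have a sulfur atom in the side chain.
Matching residues: M4, M9, M10, C13.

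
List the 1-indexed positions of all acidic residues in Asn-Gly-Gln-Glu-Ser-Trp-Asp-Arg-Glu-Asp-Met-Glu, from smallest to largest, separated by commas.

The acidic residues are Asp (D) and Glu (E), whose side chains end in a carboxylate group.
Matching residues: Glu4, Asp7, Glu9, Asp10, Glu12.

4, 7, 9, 10, 12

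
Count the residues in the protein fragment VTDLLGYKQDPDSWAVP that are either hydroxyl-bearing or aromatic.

Hydroxyl-bearing: S, T, Y. Aromatic: F, W, Y.
Hydroxyl-bearing residues here: T2, Y7, S13 (3).
Aromatic residues here: Y7, W14 (2).
Y is in both groups, so the 1 Y residue must not be double-counted.
Total = 3 + 2 − 1 = 4.

4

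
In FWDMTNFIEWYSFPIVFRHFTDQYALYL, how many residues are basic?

K, R, and H are the three residues with basic side chains (ε-amine, guanidinium, and imidazole respectively).
Matching residues: R18, H19.

2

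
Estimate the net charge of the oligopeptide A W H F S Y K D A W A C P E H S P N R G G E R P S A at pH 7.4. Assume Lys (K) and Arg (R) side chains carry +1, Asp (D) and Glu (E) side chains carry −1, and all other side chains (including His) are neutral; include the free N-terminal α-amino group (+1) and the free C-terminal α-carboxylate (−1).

0

Positive (K, R): K7, R19, R23 → +3.
Negative (D, E): D8, E14, E22 → −3.
The N-terminus (+1) and C-terminus (−1) cancel.
Net charge = (+3) + (−3) = 0.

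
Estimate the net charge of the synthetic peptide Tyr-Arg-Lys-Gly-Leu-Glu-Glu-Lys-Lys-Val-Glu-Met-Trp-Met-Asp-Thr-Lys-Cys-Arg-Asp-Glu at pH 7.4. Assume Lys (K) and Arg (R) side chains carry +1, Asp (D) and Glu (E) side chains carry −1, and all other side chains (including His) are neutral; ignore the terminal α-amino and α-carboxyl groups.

Positive (K, R): Arg2, Lys3, Lys8, Lys9, Lys17, Arg19 → +6.
Negative (D, E): Glu6, Glu7, Glu11, Asp15, Asp20, Glu21 → −6.
Net charge = (+6) + (−6) = 0.

0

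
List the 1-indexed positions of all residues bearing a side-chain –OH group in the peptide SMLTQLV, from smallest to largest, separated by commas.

S, T, and Y are the three residues with a side-chain hydroxyl.
Matching residues: S1, T4.

1, 4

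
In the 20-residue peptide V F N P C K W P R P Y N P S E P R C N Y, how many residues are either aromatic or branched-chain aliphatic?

5

Aromatic: F, W, Y. Branched-chain aliphatic: I, L, V.
Aromatic residues here: F2, W7, Y11, Y20 (4).
Branched-chain aliphatic residues here: V1 (1).
The two groups share no amino acid, so total = 4 + 1 = 5.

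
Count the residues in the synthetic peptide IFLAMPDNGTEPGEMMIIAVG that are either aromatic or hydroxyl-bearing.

Aromatic: F, W, Y. Hydroxyl-bearing: S, T, Y.
Aromatic residues here: F2 (1).
Hydroxyl-bearing residues here: T10 (1).
(Y belongs to both groups, but none appear in this sequence.) Total = 1 + 1 = 2.

2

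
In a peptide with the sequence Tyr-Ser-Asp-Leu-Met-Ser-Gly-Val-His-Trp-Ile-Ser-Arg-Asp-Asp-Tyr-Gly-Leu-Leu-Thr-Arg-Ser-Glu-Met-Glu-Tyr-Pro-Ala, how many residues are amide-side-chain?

0

Asparagine (N) and glutamine (Q) have uncharged amide side chains.
None of the 28 residues belong to this group.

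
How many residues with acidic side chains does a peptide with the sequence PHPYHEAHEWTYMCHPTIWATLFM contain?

Only D (aspartate) and E (glutamate) carry a side-chain carboxylic acid.
Matching residues: E6, E9.

2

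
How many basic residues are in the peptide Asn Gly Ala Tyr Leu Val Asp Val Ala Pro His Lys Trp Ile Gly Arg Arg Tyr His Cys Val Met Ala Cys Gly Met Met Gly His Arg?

The basic amino acids are Lys (K), Arg (R), and His (H).
Matching residues: His11, Lys12, Arg16, Arg17, His19, His29, Arg30.

7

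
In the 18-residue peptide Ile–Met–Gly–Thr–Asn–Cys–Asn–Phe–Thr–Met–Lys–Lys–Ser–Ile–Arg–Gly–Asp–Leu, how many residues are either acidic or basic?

4

Acidic: D, E. Basic: H, K, R.
Acidic residues here: Asp17 (1).
Basic residues here: Lys11, Lys12, Arg15 (3).
The two groups share no amino acid, so total = 1 + 3 = 4.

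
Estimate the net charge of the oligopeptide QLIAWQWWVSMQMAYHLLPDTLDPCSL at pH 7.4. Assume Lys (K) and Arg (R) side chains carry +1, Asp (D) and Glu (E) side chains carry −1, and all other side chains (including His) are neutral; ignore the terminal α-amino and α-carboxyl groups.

Positive (K, R): none → +0.
Negative (D, E): D20, D23 → −2.
Net charge = (+0) + (−2) = −2.

-2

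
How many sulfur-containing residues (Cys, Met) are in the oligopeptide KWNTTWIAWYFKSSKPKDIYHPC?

1

Matching residues: C23.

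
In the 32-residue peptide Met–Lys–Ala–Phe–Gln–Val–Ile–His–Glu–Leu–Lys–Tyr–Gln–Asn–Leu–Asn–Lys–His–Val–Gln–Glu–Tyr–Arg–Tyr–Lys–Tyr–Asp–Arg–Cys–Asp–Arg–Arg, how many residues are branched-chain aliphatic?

Valine (V), leucine (L), and isoleucine (I) are the branched-chain amino acids.
Matching residues: Val6, Ile7, Leu10, Leu15, Val19.

5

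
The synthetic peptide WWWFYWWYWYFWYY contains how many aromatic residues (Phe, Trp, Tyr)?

14

Matching residues: W1, W2, W3, F4, Y5, W6, W7, Y8, W9, Y10, F11, W12, Y13, Y14.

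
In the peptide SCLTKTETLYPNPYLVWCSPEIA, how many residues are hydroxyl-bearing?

7

The –OH-bearing residues are Ser, Thr (aliphatic alcohols), and Tyr (phenol).
Matching residues: S1, T4, T6, T8, Y10, Y14, S19.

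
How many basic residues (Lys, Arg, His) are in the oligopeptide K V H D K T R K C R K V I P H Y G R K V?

Matching residues: K1, H3, K5, R7, K8, R10, K11, H15, R18, K19.

10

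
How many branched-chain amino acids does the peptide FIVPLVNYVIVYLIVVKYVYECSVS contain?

13

The BCAAs are Val, Leu, and Ile — aliphatic side chains with a branch point.
Matching residues: I2, V3, L5, V6, V9, I10, V11, L13, I14, V15, V16, V19, V24.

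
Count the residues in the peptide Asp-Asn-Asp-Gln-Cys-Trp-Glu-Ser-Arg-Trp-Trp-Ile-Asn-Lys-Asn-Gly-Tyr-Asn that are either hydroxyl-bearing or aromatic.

Hydroxyl-bearing: S, T, Y. Aromatic: F, W, Y.
Hydroxyl-bearing residues here: Ser8, Tyr17 (2).
Aromatic residues here: Trp6, Trp10, Trp11, Tyr17 (4).
Y is in both groups, so the 1 Y residue must not be double-counted.
Total = 2 + 4 − 1 = 5.

5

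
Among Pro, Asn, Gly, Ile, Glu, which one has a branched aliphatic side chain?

The BCAAs are Val, Leu, and Ile — aliphatic side chains with a branch point.
Of the listed options, only Ile belongs to this group.

Ile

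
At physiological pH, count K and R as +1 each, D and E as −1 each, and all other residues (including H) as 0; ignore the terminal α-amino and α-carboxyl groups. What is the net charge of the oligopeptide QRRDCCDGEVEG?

Positive (K, R): R2, R3 → +2.
Negative (D, E): D4, D7, E9, E11 → −4.
Net charge = (+2) + (−4) = −2.

-2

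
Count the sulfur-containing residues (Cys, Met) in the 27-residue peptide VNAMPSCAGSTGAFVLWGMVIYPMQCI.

Matching residues: M4, C7, M19, M24, C26.

5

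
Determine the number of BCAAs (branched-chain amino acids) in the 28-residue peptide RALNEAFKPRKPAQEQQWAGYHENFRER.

1

The BCAAs are Val, Leu, and Ile — aliphatic side chains with a branch point.
Matching residues: L3.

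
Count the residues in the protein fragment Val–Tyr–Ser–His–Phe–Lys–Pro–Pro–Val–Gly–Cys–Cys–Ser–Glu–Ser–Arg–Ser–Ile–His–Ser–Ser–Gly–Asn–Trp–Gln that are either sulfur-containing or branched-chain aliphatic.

Sulfur-containing: C, M. Branched-chain aliphatic: I, L, V.
Sulfur-containing residues here: Cys11, Cys12 (2).
Branched-chain aliphatic residues here: Val1, Val9, Ile18 (3).
The two groups share no amino acid, so total = 2 + 3 = 5.

5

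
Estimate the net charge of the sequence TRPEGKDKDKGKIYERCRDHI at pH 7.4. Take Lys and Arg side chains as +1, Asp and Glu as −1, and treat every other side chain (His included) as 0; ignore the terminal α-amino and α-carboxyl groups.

Positive (K, R): R2, K6, K8, K10, K12, R16, R18 → +7.
Negative (D, E): E4, D7, D9, E15, D19 → −5.
Net charge = (+7) + (−5) = +2.

+2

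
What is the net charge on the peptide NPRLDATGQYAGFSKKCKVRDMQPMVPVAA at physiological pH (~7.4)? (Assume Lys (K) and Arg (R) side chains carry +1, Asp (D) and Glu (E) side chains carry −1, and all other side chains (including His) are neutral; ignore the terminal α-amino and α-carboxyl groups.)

+3

Positive (K, R): R3, K15, K16, K18, R20 → +5.
Negative (D, E): D5, D21 → −2.
Net charge = (+5) + (−2) = +3.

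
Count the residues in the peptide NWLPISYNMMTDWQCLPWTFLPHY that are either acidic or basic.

2

Acidic: D, E. Basic: H, K, R.
Acidic residues here: D12 (1).
Basic residues here: H23 (1).
The two groups share no amino acid, so total = 1 + 1 = 2.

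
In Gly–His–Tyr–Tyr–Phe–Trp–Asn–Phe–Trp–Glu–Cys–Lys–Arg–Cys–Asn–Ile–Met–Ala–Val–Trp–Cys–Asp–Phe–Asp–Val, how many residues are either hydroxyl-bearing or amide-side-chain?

Hydroxyl-bearing: S, T, Y. Amide-side-chain: N, Q.
Hydroxyl-bearing residues here: Tyr3, Tyr4 (2).
Amide-side-chain residues here: Asn7, Asn15 (2).
The two groups share no amino acid, so total = 2 + 2 = 4.

4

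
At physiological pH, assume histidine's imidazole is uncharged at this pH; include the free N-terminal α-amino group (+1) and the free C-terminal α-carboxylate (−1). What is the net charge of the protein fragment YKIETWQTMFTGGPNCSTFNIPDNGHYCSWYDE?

-3

At pH ~7.4 the Lys and Arg side chains are protonated (+1), the Asp and Glu side chains are deprotonated (−1), and with His taken as neutral all other side chains carry no charge.
Positive (K, R): K2 → +1.
Negative (D, E): E4, D23, D32, E33 → −4.
The N-terminus (+1) and C-terminus (−1) cancel.
Net charge = (+1) + (−4) = −3.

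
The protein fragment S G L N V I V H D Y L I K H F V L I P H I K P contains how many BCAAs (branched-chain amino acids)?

V, L, and I make up the branched-chain aliphatic group.
Matching residues: L3, V5, I6, V7, L11, I12, V16, L17, I18, I21.

10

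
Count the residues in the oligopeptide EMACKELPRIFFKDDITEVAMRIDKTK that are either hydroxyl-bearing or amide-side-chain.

2

Hydroxyl-bearing: S, T, Y. Amide-side-chain: N, Q.
Hydroxyl-bearing residues here: T17, T26 (2).
Amide-side-chain residues here: none (0).
The two groups share no amino acid, so total = 2 + 0 = 2.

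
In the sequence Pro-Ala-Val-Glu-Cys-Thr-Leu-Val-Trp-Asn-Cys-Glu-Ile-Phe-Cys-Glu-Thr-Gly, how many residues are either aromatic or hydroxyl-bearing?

Aromatic: F, W, Y. Hydroxyl-bearing: S, T, Y.
Aromatic residues here: Trp9, Phe14 (2).
Hydroxyl-bearing residues here: Thr6, Thr17 (2).
(Y belongs to both groups, but none appear in this sequence.) Total = 2 + 2 = 4.

4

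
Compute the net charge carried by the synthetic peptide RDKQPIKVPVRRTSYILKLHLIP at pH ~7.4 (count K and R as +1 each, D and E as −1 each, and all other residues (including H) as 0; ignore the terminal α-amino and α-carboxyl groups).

+5

Positive (K, R): R1, K3, K7, R11, R12, K18 → +6.
Negative (D, E): D2 → −1.
Net charge = (+6) + (−1) = +5.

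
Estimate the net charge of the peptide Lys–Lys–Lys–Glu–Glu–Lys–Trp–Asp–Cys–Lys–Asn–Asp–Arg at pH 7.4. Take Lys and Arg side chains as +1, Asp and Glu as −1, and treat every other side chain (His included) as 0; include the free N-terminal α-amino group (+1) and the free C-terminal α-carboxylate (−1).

Positive (K, R): Lys1, Lys2, Lys3, Lys6, Lys10, Arg13 → +6.
Negative (D, E): Glu4, Glu5, Asp8, Asp12 → −4.
The N-terminus (+1) and C-terminus (−1) cancel.
Net charge = (+6) + (−4) = +2.

+2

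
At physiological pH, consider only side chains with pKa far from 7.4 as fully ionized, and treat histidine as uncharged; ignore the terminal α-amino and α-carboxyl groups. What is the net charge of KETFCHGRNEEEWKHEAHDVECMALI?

Near pH 7.4, K and R contribute +1 each, D and E contribute −1 each, and every other side chain (His included, as stated) is uncharged.
Positive (K, R): K1, R8, K14 → +3.
Negative (D, E): E2, E10, E11, E12, E16, D19, E21 → −7.
Net charge = (+3) + (−7) = −4.

-4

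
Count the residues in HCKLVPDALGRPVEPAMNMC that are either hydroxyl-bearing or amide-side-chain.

Hydroxyl-bearing: S, T, Y. Amide-side-chain: N, Q.
Hydroxyl-bearing residues here: none (0).
Amide-side-chain residues here: N18 (1).
The two groups share no amino acid, so total = 0 + 1 = 1.

1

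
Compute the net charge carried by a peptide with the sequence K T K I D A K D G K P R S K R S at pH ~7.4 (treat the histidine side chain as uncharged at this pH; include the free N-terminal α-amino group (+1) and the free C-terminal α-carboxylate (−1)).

Near pH 7.4, K and R contribute +1 each, D and E contribute −1 each, and every other side chain (His included, as stated) is uncharged.
Positive (K, R): K1, K3, K7, K10, R12, K14, R15 → +7.
Negative (D, E): D5, D8 → −2.
The N-terminus (+1) and C-terminus (−1) cancel.
Net charge = (+7) + (−2) = +5.

+5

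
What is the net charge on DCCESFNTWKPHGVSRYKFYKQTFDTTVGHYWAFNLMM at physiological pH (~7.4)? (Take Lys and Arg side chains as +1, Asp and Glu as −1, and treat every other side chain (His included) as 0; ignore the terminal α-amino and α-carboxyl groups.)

+1

Positive (K, R): K10, R16, K18, K21 → +4.
Negative (D, E): D1, E4, D25 → −3.
Net charge = (+4) + (−3) = +1.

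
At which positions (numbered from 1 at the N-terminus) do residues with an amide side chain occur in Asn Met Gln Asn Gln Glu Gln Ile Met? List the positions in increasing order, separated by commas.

Asparagine (N) and glutamine (Q) have uncharged amide side chains.
Matching residues: Asn1, Gln3, Asn4, Gln5, Gln7.

1, 3, 4, 5, 7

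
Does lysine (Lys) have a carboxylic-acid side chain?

No

Only D (aspartate) and E (glutamate) carry a side-chain carboxylic acid.
Lysine is not in this group.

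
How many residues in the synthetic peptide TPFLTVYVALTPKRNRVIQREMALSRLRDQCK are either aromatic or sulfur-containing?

Aromatic: F, W, Y. Sulfur-containing: C, M.
Aromatic residues here: F3, Y7 (2).
Sulfur-containing residues here: M22, C31 (2).
The two groups share no amino acid, so total = 2 + 2 = 4.

4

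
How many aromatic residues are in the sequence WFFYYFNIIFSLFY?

F, W, and Y each carry an aromatic ring on the side chain.
Matching residues: W1, F2, F3, Y4, Y5, F6, F10, F13, Y14.

9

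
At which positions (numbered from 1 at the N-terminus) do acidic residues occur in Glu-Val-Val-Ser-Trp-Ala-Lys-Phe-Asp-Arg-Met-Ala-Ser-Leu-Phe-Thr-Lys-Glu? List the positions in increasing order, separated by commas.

1, 9, 18

Aspartate (D) and glutamate (E) have carboxylic-acid side chains and are the acidic amino acids.
Matching residues: Glu1, Asp9, Glu18.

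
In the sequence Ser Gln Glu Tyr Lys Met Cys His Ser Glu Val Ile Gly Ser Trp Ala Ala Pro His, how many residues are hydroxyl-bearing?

4

The –OH-bearing residues are Ser, Thr (aliphatic alcohols), and Tyr (phenol).
Matching residues: Ser1, Tyr4, Ser9, Ser14.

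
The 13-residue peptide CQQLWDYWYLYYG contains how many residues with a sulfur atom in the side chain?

1

Cysteine (C, thiol) and methionine (M, thioether) are the two sulfur-containing amino acids.
Matching residues: C1.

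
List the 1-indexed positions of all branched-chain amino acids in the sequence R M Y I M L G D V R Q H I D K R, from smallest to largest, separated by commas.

4, 6, 9, 13

Valine (V), leucine (L), and isoleucine (I) are the branched-chain amino acids.
Matching residues: I4, L6, V9, I13.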